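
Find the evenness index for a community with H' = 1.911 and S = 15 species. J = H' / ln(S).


ln(15) = 2.70805
J = H' / ln(S) = 1.911 / 2.70805 = 0.705674 ≈ 0.7057

0.7057


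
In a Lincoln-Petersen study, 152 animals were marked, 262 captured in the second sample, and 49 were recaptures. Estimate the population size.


N = M * C / R = 152 * 262 / 49 = 39824 / 49 = 812.73 ≈ 813

813 individuals


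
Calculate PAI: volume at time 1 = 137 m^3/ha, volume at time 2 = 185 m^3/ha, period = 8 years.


PAI = (V2 - V1) / period = (185 - 137) / 8 = 48 / 8 = 6.00 m^3/ha/yr

6.00 m^3/ha/yr


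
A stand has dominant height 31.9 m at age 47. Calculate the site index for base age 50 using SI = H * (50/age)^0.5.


50/47 = 1.06383
(1.06383)^0.5 = 1.03142
SI = 31.9 * 1.03142 = 32.9023 ≈ 32.9 m

32.9 m


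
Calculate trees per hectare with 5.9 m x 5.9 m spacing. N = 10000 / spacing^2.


N = 10000 / 5.9^2 = 10000 / 34.81 = 287.274 ≈ 287 trees/ha

287 trees/ha


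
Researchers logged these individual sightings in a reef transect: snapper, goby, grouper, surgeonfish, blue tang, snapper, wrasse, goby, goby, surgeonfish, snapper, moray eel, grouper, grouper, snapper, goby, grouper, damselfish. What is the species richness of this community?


Total individuals logged = 18
Distinct species (count of individuals): snapper (4), goby (4), grouper (4), surgeonfish (2), blue tang (1), wrasse (1), moray eel (1), damselfish (1)
Species richness = number of distinct species = 8

8


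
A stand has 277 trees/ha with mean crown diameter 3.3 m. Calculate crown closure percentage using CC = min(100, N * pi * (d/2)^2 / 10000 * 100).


(d/2)^2 = (3.3/2)^2 = 1.65^2 = 2.7225
Crown area = 3.141593 * 2.7225 = 8.55299 m^2
N * area / 10000 * 100 = 277 * 8.55299 / 10000 * 100 = 23.6918
CC = min(100, 23.6918) = 23.6918 ≈ 23.7%

23.7%


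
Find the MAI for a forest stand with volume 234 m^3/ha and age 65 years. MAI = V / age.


MAI = 234 / 65 = 3.60 m^3/ha/yr

3.60 m^3/ha/yr


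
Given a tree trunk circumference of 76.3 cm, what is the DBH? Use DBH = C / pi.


DBH = C / pi = 76.3 / 3.141593 = 24.2870 ≈ 24.29 cm

24.29 cm


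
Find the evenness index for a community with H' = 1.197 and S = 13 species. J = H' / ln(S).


ln(13) = 2.56495
J = H' / ln(S) = 1.197 / 2.56495 = 0.466676 ≈ 0.4667

0.4667


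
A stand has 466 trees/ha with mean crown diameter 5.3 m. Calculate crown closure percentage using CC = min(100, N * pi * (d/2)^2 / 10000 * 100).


(d/2)^2 = (5.3/2)^2 = 2.65^2 = 7.0225
Crown area = 3.141593 * 7.0225 = 22.0618 m^2
N * area / 10000 * 100 = 466 * 22.0618 / 10000 * 100 = 102.808
CC = min(100, 102.808) = 100%

100%


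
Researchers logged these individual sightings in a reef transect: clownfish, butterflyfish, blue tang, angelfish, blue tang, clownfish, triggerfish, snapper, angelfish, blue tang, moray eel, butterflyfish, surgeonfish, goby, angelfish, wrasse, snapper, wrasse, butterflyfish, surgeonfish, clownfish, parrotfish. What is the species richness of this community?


Total individuals logged = 22
Distinct species (count of individuals): clownfish (3), butterflyfish (3), blue tang (3), angelfish (3), triggerfish (1), snapper (2), moray eel (1), surgeonfish (2), goby (1), wrasse (2), parrotfish (1)
Species richness = number of distinct species = 11

11


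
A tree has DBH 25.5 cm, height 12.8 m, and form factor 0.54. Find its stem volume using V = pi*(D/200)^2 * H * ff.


(D/200)^2 = (25.5/200)^2 = 0.1275^2 = 0.01625625
BA = 3.141593 * 0.01625625 = 0.0510705 m^2
V = 0.0510705 * 12.8 * 0.54 = 0.352999 ≈ 0.353 m^3

0.353 m^3


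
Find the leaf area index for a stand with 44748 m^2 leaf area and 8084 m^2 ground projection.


LAI = 44748 / 8084 = 5.5354 ≈ 5.54

5.54


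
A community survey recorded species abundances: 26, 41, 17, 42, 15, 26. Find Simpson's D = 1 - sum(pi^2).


Total N = 26 + 41 + 17 + 42 + 15 + 26 = 167
Per-species terms:
  p = 26/167 = 0.155689; p^2 = 0.155689^2 = 0.024239
  p = 41/167 = 0.245509; p^2 = 0.245509^2 = 0.060275
  p = 17/167 = 0.101796; p^2 = 0.101796^2 = 0.010362
  p = 42/167 = 0.251497; p^2 = 0.251497^2 = 0.063251
  p = 15/167 = 0.089820; p^2 = 0.089820^2 = 0.008068
  p = 26/167 = 0.155689; p^2 = 0.155689^2 = 0.024239
sum(p^2) = 0.024239 + 0.060275 + 0.010362 + 0.063251 + 0.008068 + 0.024239 = 0.190434
D = 1 - 0.190434 = 0.809566 ≈ 0.8096

0.8096


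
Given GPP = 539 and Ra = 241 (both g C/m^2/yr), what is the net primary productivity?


NPP = GPP - Ra = 539 - 241 = 298 g C/m^2/yr

298 g C/m^2/yr


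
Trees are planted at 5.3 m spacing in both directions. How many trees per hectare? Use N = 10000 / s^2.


N = 10000 / 5.3^2 = 10000 / 28.09 = 355.999 ≈ 356 trees/ha

356 trees/ha


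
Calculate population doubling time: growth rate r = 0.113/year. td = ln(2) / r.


td = ln(2) / 0.113 = 0.693147 / 0.113 = 6.13404 ≈ 6.1 years

6.1 years


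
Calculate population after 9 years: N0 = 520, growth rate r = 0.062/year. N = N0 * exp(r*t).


r*t = 0.062 * 9 = 0.558
exp(0.558) = 1.74717
N = 520 * 1.74717 = 908.528 ≈ 909

909


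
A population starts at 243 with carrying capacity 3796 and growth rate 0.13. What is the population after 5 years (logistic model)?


(K - N0)/N0 = (3796 - 243)/243 = 3553/243 = 14.6214
r*t = 0.13 * 5 = 0.65; exp(-0.65) = 0.522046
14.6214 * 0.522046 = 7.63304
1 + 7.63304 = 8.63304
N = 3796 / 8.63304 = 439.706 ≈ 440

440


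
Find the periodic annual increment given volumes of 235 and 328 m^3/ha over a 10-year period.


PAI = (V2 - V1) / period = (328 - 235) / 10 = 93 / 10 = 9.30 m^3/ha/yr

9.30 m^3/ha/yr


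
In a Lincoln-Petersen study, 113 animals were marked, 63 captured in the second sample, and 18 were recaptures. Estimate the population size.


N = M * C / R = 113 * 63 / 18 = 7119 / 18 = 395.50 ≈ 396

396 individuals


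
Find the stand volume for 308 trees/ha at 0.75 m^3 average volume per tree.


V_stand = 308 * 0.75 = 231.0 m^3/ha

231.0 m^3/ha


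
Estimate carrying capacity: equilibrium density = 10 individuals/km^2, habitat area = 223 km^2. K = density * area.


K = 10 * 223 = 2230 individuals

2230 individuals


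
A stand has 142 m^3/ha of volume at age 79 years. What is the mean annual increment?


MAI = 142 / 79 = 1.7975 ≈ 1.80 m^3/ha/yr

1.80 m^3/ha/yr


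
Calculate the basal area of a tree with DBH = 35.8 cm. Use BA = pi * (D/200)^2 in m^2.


D/200 = 35.8/200 = 0.179 m
(D/200)^2 = 0.179^2 = 0.032041
BA = 3.141593 * 0.032041 = 0.100660 ≈ 0.1007 m^2

0.1007 m^2


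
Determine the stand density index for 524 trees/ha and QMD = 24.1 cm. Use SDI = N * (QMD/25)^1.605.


QMD/25 = 24.1/25 = 0.964
(0.964)^1.605 = exp(1.605 * ln(0.964)) = exp(1.605 * (-0.0366640)) = exp(-0.0588457) = 0.942852
SDI = 524 * 0.942852 = 494.054 ≈ 494

494


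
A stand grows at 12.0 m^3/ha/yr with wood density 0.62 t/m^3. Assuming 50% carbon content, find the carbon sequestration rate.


C = 12.0 * 0.62 * 0.5 = 3.72 t C/ha/yr

3.72 t C/ha/yr


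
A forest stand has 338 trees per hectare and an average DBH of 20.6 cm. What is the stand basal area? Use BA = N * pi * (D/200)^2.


(D/200)^2 = (20.6/200)^2 = 0.103^2 = 0.010609
Individual BA = 3.141593 * 0.010609 = 0.0333292 m^2
Stand BA = 338 * 0.0333292 = 11.2653 ≈ 11.27 m^2/ha

11.27 m^2/ha


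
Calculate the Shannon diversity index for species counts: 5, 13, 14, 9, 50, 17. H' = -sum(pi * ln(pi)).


Total N = 5 + 13 + 14 + 9 + 50 + 17 = 108
Per-species terms:
  p = 5/108 = 0.046296; ln(p) = -3.072700; p*ln(p) = 0.046296 * (-3.072700) = -0.142254
  p = 13/108 = 0.120370; ln(p) = -2.117185; p*ln(p) = 0.120370 * (-2.117185) = -0.254846
  p = 14/108 = 0.129630; ln(p) = -2.043071; p*ln(p) = 0.129630 * (-2.043071) = -0.264843
  p = 9/108 = 0.083333; ln(p) = -2.484911; p*ln(p) = 0.083333 * (-2.484911) = -0.207075
  p = 50/108 = 0.462963; ln(p) = -0.770108; p*ln(p) = 0.462963 * (-0.770108) = -0.356532
  p = 17/108 = 0.157407; ln(p) = -1.848920; p*ln(p) = 0.157407 * (-1.848920) = -0.291033
sum(p*ln(p)) = (-0.142254) + (-0.254846) + (-0.264843) + (-0.207075) + (-0.356532) + (-0.291033) = -1.516583
H' = -(-1.516583) = 1.516583 ≈ 1.5166

1.5166


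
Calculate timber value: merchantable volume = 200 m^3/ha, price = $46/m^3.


Value = 200 * 46 = $9200/ha

$9200/ha


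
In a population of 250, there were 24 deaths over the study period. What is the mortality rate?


Mortality rate = 24 / 250 = 0.0960

0.0960


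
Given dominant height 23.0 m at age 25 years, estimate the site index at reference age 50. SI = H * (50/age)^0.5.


50/25 = 2.00000
(2.00000)^0.5 = 1.41421
SI = 23.0 * 1.41421 = 32.5268 ≈ 32.5 m

32.5 m


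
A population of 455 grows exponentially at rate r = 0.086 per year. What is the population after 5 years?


r*t = 0.086 * 5 = 0.43
exp(0.43) = 1.53726
N = 455 * 1.53726 = 699.453 ≈ 699

699


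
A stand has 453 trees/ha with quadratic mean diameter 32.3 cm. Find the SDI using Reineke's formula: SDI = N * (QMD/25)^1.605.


QMD/25 = 32.3/25 = 1.292
(1.292)^1.605 = exp(1.605 * ln(1.292)) = exp(1.605 * 0.256191) = exp(0.411187) = 1.50861
SDI = 453 * 1.50861 = 683.400 ≈ 683

683


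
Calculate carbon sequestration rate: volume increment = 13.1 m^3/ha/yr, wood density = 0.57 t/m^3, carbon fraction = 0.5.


C = 13.1 * 0.57 * 0.5 = 3.7335 ≈ 3.73 t C/ha/yr

3.73 t C/ha/yr


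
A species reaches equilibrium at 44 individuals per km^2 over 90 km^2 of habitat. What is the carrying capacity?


K = 44 * 90 = 3960 individuals

3960 individuals


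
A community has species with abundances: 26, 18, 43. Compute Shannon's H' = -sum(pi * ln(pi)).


Total N = 26 + 18 + 43 = 87
Per-species terms:
  p = 26/87 = 0.298851; ln(p) = -1.207810; p*ln(p) = 0.298851 * (-1.207810) = -0.360955
  p = 18/87 = 0.206897; ln(p) = -1.575534; p*ln(p) = 0.206897 * (-1.575534) = -0.325973
  p = 43/87 = 0.494253; ln(p) = -0.704708; p*ln(p) = 0.494253 * (-0.704708) = -0.348304
sum(p*ln(p)) = (-0.360955) + (-0.325973) + (-0.348304) = -1.035232
H' = -(-1.035232) = 1.035232 ≈ 1.0352

1.0352


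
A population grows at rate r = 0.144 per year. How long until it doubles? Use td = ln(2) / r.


td = ln(2) / 0.144 = 0.693147 / 0.144 = 4.81352 ≈ 4.8 years

4.8 years


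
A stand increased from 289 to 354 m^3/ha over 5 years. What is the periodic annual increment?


PAI = (V2 - V1) / period = (354 - 289) / 5 = 65 / 5 = 13.00 m^3/ha/yr

13.00 m^3/ha/yr


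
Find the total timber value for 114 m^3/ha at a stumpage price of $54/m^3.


Value = 114 * 54 = $6156/ha

$6156/ha


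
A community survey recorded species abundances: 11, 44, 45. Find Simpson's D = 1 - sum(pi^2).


Total N = 11 + 44 + 45 = 100
Per-species terms:
  p = 11/100 = 0.110000; p^2 = 0.110000^2 = 0.012100
  p = 44/100 = 0.440000; p^2 = 0.440000^2 = 0.193600
  p = 45/100 = 0.450000; p^2 = 0.450000^2 = 0.202500
sum(p^2) = 0.012100 + 0.193600 + 0.202500 = 0.408200
D = 1 - 0.408200 = 0.591800 ≈ 0.5918

0.5918


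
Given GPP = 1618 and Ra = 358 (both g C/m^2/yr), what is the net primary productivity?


NPP = GPP - Ra = 1618 - 358 = 1260 g C/m^2/yr

1260 g C/m^2/yr


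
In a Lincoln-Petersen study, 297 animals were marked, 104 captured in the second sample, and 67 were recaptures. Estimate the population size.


N = M * C / R = 297 * 104 / 67 = 30888 / 67 = 461.01 ≈ 461

461 individuals


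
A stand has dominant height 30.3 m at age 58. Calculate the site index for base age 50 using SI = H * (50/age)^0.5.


50/58 = 0.862069
(0.862069)^0.5 = 0.928477
SI = 30.3 * 0.928477 = 28.1329 ≈ 28.1 m

28.1 m


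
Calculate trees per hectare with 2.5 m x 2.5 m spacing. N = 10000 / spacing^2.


N = 10000 / 2.5^2 = 10000 / 6.25 = 1600.00 ≈ 1600 trees/ha

1600 trees/ha


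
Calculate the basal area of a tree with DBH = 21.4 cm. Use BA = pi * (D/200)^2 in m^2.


D/200 = 21.4/200 = 0.107 m
(D/200)^2 = 0.107^2 = 0.011449
BA = 3.141593 * 0.011449 = 0.0359681 ≈ 0.0360 m^2

0.0360 m^2


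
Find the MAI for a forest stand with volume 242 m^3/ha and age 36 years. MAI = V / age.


MAI = 242 / 36 = 6.7222 ≈ 6.72 m^3/ha/yr

6.72 m^3/ha/yr


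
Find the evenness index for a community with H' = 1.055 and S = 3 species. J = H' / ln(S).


ln(3) = 1.09861
J = H' / ln(S) = 1.055 / 1.09861 = 0.960304 ≈ 0.9603

0.9603


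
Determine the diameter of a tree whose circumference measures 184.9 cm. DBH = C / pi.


DBH = C / pi = 184.9 / 3.141593 = 58.8555 ≈ 58.86 cm

58.86 cm


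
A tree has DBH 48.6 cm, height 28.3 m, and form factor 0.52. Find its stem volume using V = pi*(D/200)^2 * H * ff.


(D/200)^2 = (48.6/200)^2 = 0.243^2 = 0.059049
BA = 3.141593 * 0.059049 = 0.185508 m^2
V = 0.185508 * 28.3 * 0.52 = 2.72994 ≈ 2.730 m^3

2.730 m^3


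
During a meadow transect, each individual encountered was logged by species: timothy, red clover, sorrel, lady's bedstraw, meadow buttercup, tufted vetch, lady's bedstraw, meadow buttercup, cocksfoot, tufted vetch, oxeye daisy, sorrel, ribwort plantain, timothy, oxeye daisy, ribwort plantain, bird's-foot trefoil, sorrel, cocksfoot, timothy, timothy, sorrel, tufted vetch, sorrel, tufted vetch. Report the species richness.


Total individuals logged = 25
Distinct species (count of individuals): timothy (4), red clover (1), sorrel (5), lady's bedstraw (2), meadow buttercup (2), tufted vetch (4), cocksfoot (2), oxeye daisy (2), ribwort plantain (2), bird's-foot trefoil (1)
Species richness = number of distinct species = 10

10


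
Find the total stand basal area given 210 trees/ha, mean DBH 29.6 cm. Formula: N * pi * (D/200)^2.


(D/200)^2 = (29.6/200)^2 = 0.148^2 = 0.021904
Individual BA = 3.141593 * 0.021904 = 0.0688135 m^2
Stand BA = 210 * 0.0688135 = 14.4508 ≈ 14.45 m^2/ha

14.45 m^2/ha


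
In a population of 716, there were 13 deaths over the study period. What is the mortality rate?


Mortality rate = 13 / 716 = 0.018156 ≈ 0.0182

0.0182


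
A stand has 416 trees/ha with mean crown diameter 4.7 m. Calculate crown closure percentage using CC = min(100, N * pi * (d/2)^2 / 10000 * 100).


(d/2)^2 = (4.7/2)^2 = 2.35^2 = 5.5225
Crown area = 3.141593 * 5.5225 = 17.3494 m^2
N * area / 10000 * 100 = 416 * 17.3494 / 10000 * 100 = 72.1735
CC = min(100, 72.1735) = 72.1735 ≈ 72.2%

72.2%


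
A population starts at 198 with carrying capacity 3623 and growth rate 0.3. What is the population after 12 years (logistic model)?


(K - N0)/N0 = (3623 - 198)/198 = 3425/198 = 17.2980
r*t = 0.3 * 12 = 3.6; exp(-3.6) = 0.0273237
17.2980 * 0.0273237 = 0.472645
1 + 0.472645 = 1.47265
N = 3623 / 1.47265 = 2460.19 ≈ 2460

2460


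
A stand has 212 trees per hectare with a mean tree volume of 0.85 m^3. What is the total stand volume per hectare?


V_stand = 212 * 0.85 = 180.2 m^3/ha

180.2 m^3/ha


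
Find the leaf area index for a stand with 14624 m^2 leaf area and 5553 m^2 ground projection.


LAI = 14624 / 5553 = 2.6335 ≈ 2.63

2.63


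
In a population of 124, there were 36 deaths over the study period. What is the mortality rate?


Mortality rate = 36 / 124 = 0.290323 ≈ 0.2903

0.2903


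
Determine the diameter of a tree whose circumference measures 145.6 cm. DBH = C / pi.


DBH = C / pi = 145.6 / 3.141593 = 46.3459 ≈ 46.35 cm

46.35 cm


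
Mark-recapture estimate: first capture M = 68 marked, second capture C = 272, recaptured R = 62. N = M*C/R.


N = M * C / R = 68 * 272 / 62 = 18496 / 62 = 298.32 ≈ 298

298 individuals


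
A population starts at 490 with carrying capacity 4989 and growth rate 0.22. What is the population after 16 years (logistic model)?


(K - N0)/N0 = (4989 - 490)/490 = 4499/490 = 9.18163
r*t = 0.22 * 16 = 3.52; exp(-3.52) = 0.0295994
9.18163 * 0.0295994 = 0.271771
1 + 0.271771 = 1.27177
N = 4989 / 1.27177 = 3922.88 ≈ 3923

3923


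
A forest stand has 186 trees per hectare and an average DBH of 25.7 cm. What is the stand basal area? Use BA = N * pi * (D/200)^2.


(D/200)^2 = (25.7/200)^2 = 0.1285^2 = 0.01651225
Individual BA = 3.141593 * 0.01651225 = 0.0518748 m^2
Stand BA = 186 * 0.0518748 = 9.64871 ≈ 9.65 m^2/ha

9.65 m^2/ha


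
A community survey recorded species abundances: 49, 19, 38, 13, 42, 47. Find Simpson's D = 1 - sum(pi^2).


Total N = 49 + 19 + 38 + 13 + 42 + 47 = 208
Per-species terms:
  p = 49/208 = 0.235577; p^2 = 0.235577^2 = 0.055497
  p = 19/208 = 0.091346; p^2 = 0.091346^2 = 0.008344
  p = 38/208 = 0.182692; p^2 = 0.182692^2 = 0.033376
  p = 13/208 = 0.062500; p^2 = 0.062500^2 = 0.003906
  p = 42/208 = 0.201923; p^2 = 0.201923^2 = 0.040773
  p = 47/208 = 0.225962; p^2 = 0.225962^2 = 0.051059
sum(p^2) = 0.055497 + 0.008344 + 0.033376 + 0.003906 + 0.040773 + 0.051059 = 0.192955
D = 1 - 0.192955 = 0.807045 ≈ 0.8070

0.8070


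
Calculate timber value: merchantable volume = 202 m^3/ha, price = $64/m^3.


Value = 202 * 64 = $12928/ha

$12928/ha


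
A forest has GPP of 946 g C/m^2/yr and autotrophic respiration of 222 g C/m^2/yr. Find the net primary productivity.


NPP = GPP - Ra = 946 - 222 = 724 g C/m^2/yr

724 g C/m^2/yr


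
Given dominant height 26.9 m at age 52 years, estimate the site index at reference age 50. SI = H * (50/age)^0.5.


50/52 = 0.961538
(0.961538)^0.5 = 0.980580
SI = 26.9 * 0.980580 = 26.3776 ≈ 26.4 m

26.4 m


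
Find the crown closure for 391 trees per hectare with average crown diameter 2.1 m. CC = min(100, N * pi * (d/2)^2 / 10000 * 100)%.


(d/2)^2 = (2.1/2)^2 = 1.05^2 = 1.1025
Crown area = 3.141593 * 1.1025 = 3.46361 m^2
N * area / 10000 * 100 = 391 * 3.46361 / 10000 * 100 = 13.5427
CC = min(100, 13.5427) = 13.5427 ≈ 13.5%

13.5%


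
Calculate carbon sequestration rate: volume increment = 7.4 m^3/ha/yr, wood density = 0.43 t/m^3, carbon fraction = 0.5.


C = 7.4 * 0.43 * 0.5 = 1.591 ≈ 1.59 t C/ha/yr

1.59 t C/ha/yr


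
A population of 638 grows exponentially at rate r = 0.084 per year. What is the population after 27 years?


r*t = 0.084 * 27 = 2.268
exp(2.268) = 9.66006
N = 638 * 9.66006 = 6163.12 ≈ 6163

6163


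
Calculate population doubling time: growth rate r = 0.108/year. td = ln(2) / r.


td = ln(2) / 0.108 = 0.693147 / 0.108 = 6.41803 ≈ 6.4 years

6.4 years


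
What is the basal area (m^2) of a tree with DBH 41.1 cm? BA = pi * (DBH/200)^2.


D/200 = 41.1/200 = 0.2055 m
(D/200)^2 = 0.2055^2 = 0.04223025
BA = 3.141593 * 0.04223025 = 0.132670 ≈ 0.1327 m^2

0.1327 m^2


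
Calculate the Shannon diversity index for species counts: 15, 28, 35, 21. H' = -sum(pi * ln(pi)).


Total N = 15 + 28 + 35 + 21 = 99
Per-species terms:
  p = 15/99 = 0.151515; ln(p) = -1.887071; p*ln(p) = 0.151515 * (-1.887071) = -0.285920
  p = 28/99 = 0.282828; ln(p) = -1.262916; p*ln(p) = 0.282828 * (-1.262916) = -0.357188
  p = 35/99 = 0.353535; ln(p) = -1.039773; p*ln(p) = 0.353535 * (-1.039773) = -0.367596
  p = 21/99 = 0.212121; ln(p) = -1.550598; p*ln(p) = 0.212121 * (-1.550598) = -0.328914
sum(p*ln(p)) = (-0.285920) + (-0.357188) + (-0.367596) + (-0.328914) = -1.339618
H' = -(-1.339618) = 1.339618 ≈ 1.3396

1.3396


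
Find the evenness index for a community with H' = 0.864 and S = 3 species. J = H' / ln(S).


ln(3) = 1.09861
J = H' / ln(S) = 0.864 / 1.09861 = 0.786448 ≈ 0.7864

0.7864


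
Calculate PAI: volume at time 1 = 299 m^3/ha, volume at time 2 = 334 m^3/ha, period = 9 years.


PAI = (V2 - V1) / period = (334 - 299) / 9 = 35 / 9 = 3.8889 ≈ 3.89 m^3/ha/yr

3.89 m^3/ha/yr


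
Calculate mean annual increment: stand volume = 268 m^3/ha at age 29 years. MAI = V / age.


MAI = 268 / 29 = 9.2414 ≈ 9.24 m^3/ha/yr

9.24 m^3/ha/yr


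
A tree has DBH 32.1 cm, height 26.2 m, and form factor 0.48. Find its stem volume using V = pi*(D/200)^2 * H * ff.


(D/200)^2 = (32.1/200)^2 = 0.1605^2 = 0.02576025
BA = 3.141593 * 0.02576025 = 0.0809282 m^2
V = 0.0809282 * 26.2 * 0.48 = 1.01775 ≈ 1.018 m^3

1.018 m^3


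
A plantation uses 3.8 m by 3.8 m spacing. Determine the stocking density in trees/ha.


N = 10000 / 3.8^2 = 10000 / 14.44 = 692.521 ≈ 693 trees/ha

693 trees/ha


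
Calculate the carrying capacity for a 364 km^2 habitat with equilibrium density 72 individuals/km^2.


K = 72 * 364 = 26208 individuals

26208 individuals


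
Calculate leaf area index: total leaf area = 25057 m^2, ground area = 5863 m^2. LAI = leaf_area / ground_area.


LAI = 25057 / 5863 = 4.2738 ≈ 4.27

4.27


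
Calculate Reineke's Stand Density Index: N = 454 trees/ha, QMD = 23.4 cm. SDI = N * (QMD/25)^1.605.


QMD/25 = 23.4/25 = 0.936
(0.936)^1.605 = exp(1.605 * ln(0.936)) = exp(1.605 * (-0.0661398)) = exp(-0.106154) = 0.899286
SDI = 454 * 0.899286 = 408.276 ≈ 408

408


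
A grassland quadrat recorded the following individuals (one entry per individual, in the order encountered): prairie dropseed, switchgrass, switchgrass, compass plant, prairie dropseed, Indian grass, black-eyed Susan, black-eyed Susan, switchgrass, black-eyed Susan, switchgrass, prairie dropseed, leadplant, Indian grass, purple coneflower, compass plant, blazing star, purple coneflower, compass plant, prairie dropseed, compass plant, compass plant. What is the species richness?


Total individuals logged = 22
Distinct species (count of individuals): prairie dropseed (4), switchgrass (4), compass plant (5), Indian grass (2), black-eyed Susan (3), leadplant (1), purple coneflower (2), blazing star (1)
Species richness = number of distinct species = 8

8


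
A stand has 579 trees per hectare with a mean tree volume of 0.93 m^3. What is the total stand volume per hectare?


V_stand = 579 * 0.93 = 538.47 ≈ 538.5 m^3/ha

538.5 m^3/ha


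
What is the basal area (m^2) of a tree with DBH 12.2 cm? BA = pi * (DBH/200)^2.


D/200 = 12.2/200 = 0.061 m
(D/200)^2 = 0.061^2 = 0.003721
BA = 3.141593 * 0.003721 = 0.0116899 ≈ 0.0117 m^2

0.0117 m^2


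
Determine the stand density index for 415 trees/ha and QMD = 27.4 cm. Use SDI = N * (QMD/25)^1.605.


QMD/25 = 27.4/25 = 1.096
(1.096)^1.605 = exp(1.605 * ln(1.096)) = exp(1.605 * 0.0916672) = exp(0.147126) = 1.15850
SDI = 415 * 1.15850 = 480.778 ≈ 481

481


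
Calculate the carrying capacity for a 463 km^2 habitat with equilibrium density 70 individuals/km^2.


K = 70 * 463 = 32410 individuals

32410 individuals


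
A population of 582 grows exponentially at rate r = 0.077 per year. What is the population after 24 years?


r*t = 0.077 * 24 = 1.848
exp(1.848) = 6.34711
N = 582 * 6.34711 = 3694.02 ≈ 3694

3694


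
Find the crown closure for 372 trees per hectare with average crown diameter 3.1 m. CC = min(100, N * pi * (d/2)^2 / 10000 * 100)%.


(d/2)^2 = (3.1/2)^2 = 1.55^2 = 2.4025
Crown area = 3.141593 * 2.4025 = 7.54768 m^2
N * area / 10000 * 100 = 372 * 7.54768 / 10000 * 100 = 28.0774
CC = min(100, 28.0774) = 28.0774 ≈ 28.1%

28.1%


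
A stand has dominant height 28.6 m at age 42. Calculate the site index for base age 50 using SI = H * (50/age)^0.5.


50/42 = 1.19048
(1.19048)^0.5 = 1.09109
SI = 28.6 * 1.09109 = 31.2052 ≈ 31.2 m

31.2 m


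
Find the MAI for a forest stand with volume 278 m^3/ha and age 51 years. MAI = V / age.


MAI = 278 / 51 = 5.4510 ≈ 5.45 m^3/ha/yr

5.45 m^3/ha/yr


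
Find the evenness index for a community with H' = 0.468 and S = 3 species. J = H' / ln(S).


ln(3) = 1.09861
J = H' / ln(S) = 0.468 / 1.09861 = 0.425993 ≈ 0.4260

0.4260


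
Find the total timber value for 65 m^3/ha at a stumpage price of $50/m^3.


Value = 65 * 50 = $3250/ha

$3250/ha


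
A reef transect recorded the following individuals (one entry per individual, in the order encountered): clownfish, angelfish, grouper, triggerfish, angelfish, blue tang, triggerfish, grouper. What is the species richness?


Total individuals logged = 8
Distinct species (count of individuals): clownfish (1), angelfish (2), grouper (2), triggerfish (2), blue tang (1)
Species richness = number of distinct species = 5

5


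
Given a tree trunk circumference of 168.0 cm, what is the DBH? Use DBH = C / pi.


DBH = C / pi = 168.0 / 3.141593 = 53.4761 ≈ 53.48 cm

53.48 cm


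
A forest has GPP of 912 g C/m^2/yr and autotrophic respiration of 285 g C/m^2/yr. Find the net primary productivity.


NPP = GPP - Ra = 912 - 285 = 627 g C/m^2/yr

627 g C/m^2/yr


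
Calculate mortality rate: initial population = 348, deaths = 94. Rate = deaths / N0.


Mortality rate = 94 / 348 = 0.270115 ≈ 0.2701

0.2701


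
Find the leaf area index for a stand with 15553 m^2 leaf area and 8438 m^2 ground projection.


LAI = 15553 / 8438 = 1.8432 ≈ 1.84

1.84


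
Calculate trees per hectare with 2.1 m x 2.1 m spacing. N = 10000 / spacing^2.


N = 10000 / 2.1^2 = 10000 / 4.41 = 2267.57 ≈ 2268 trees/ha

2268 trees/ha


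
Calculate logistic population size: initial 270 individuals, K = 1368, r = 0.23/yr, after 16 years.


(K - N0)/N0 = (1368 - 270)/270 = 1098/270 = 4.06667
r*t = 0.23 * 16 = 3.68; exp(-3.68) = 0.0252230
4.06667 * 0.0252230 = 0.102574
1 + 0.102574 = 1.10257
N = 1368 / 1.10257 = 1240.74 ≈ 1241

1241


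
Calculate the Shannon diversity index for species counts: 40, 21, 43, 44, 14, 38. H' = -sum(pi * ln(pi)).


Total N = 40 + 21 + 43 + 44 + 14 + 38 = 200
Per-species terms:
  p = 40/200 = 0.200000; ln(p) = -1.609438; p*ln(p) = 0.200000 * (-1.609438) = -0.321888
  p = 21/200 = 0.105000; ln(p) = -2.253795; p*ln(p) = 0.105000 * (-2.253795) = -0.236648
  p = 43/200 = 0.215000; ln(p) = -1.537117; p*ln(p) = 0.215000 * (-1.537117) = -0.330480
  p = 44/200 = 0.220000; ln(p) = -1.514128; p*ln(p) = 0.220000 * (-1.514128) = -0.333108
  p = 14/200 = 0.070000; ln(p) = -2.659260; p*ln(p) = 0.070000 * (-2.659260) = -0.186148
  p = 38/200 = 0.190000; ln(p) = -1.660731; p*ln(p) = 0.190000 * (-1.660731) = -0.315539
sum(p*ln(p)) = (-0.321888) + (-0.236648) + (-0.330480) + (-0.333108) + (-0.186148) + (-0.315539) = -1.723811
H' = -(-1.723811) = 1.723811 ≈ 1.7238

1.7238


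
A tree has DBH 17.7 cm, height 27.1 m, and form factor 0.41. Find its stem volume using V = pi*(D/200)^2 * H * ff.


(D/200)^2 = (17.7/200)^2 = 0.0885^2 = 0.00783225
BA = 3.141593 * 0.00783225 = 0.0246057 m^2
V = 0.0246057 * 27.1 * 0.41 = 0.273394 ≈ 0.273 m^3

0.273 m^3


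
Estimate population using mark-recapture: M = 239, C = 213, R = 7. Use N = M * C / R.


N = M * C / R = 239 * 213 / 7 = 50907 / 7 = 7272.43 ≈ 7272

7272 individuals


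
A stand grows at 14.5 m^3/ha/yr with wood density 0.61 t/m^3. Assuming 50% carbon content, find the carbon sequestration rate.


C = 14.5 * 0.61 * 0.5 = 4.4225 ≈ 4.42 t C/ha/yr

4.42 t C/ha/yr


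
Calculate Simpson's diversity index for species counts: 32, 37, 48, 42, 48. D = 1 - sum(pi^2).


Total N = 32 + 37 + 48 + 42 + 48 = 207
Per-species terms:
  p = 32/207 = 0.154589; p^2 = 0.154589^2 = 0.023898
  p = 37/207 = 0.178744; p^2 = 0.178744^2 = 0.031949
  p = 48/207 = 0.231884; p^2 = 0.231884^2 = 0.053770
  p = 42/207 = 0.202899; p^2 = 0.202899^2 = 0.041168
  p = 48/207 = 0.231884; p^2 = 0.231884^2 = 0.053770
sum(p^2) = 0.023898 + 0.031949 + 0.053770 + 0.041168 + 0.053770 = 0.204555
D = 1 - 0.204555 = 0.795445 ≈ 0.7954

0.7954


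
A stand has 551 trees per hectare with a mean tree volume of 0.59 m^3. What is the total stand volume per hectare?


V_stand = 551 * 0.59 = 325.09 ≈ 325.1 m^3/ha

325.1 m^3/ha


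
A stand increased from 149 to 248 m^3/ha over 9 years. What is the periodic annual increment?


PAI = (V2 - V1) / period = (248 - 149) / 9 = 99 / 9 = 11.00 m^3/ha/yr

11.00 m^3/ha/yr


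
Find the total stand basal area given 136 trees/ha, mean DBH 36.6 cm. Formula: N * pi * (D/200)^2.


(D/200)^2 = (36.6/200)^2 = 0.183^2 = 0.033489
Individual BA = 3.141593 * 0.033489 = 0.105209 m^2
Stand BA = 136 * 0.105209 = 14.3084 ≈ 14.31 m^2/ha

14.31 m^2/ha


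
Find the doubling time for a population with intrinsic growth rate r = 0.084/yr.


td = ln(2) / 0.084 = 0.693147 / 0.084 = 8.25175 ≈ 8.3 years

8.3 years


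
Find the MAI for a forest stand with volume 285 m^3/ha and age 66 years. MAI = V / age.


MAI = 285 / 66 = 4.3182 ≈ 4.32 m^3/ha/yr

4.32 m^3/ha/yr


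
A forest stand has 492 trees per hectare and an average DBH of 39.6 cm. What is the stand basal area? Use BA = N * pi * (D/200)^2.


(D/200)^2 = (39.6/200)^2 = 0.198^2 = 0.039204
Individual BA = 3.141593 * 0.039204 = 0.123163 m^2
Stand BA = 492 * 0.123163 = 60.5962 ≈ 60.60 m^2/ha

60.60 m^2/ha


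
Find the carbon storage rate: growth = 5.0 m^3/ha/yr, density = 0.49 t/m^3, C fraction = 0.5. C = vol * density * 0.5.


C = 5.0 * 0.49 * 0.5 = 1.225 ≈ 1.23 t C/ha/yr

1.23 t C/ha/yr


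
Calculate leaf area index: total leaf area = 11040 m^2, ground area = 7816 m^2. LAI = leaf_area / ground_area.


LAI = 11040 / 7816 = 1.4125 ≈ 1.41

1.41


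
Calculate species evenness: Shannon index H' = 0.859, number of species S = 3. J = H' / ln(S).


ln(3) = 1.09861
J = H' / ln(S) = 0.859 / 1.09861 = 0.781897 ≈ 0.7819

0.7819


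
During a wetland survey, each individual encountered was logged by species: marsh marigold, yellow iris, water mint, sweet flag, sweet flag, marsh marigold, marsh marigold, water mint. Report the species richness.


Total individuals logged = 8
Distinct species (count of individuals): marsh marigold (3), yellow iris (1), water mint (2), sweet flag (2)
Species richness = number of distinct species = 4

4


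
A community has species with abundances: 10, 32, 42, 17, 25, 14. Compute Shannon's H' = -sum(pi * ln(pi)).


Total N = 10 + 32 + 42 + 17 + 25 + 14 = 140
Per-species terms:
  p = 10/140 = 0.071429; ln(p) = -2.639051; p*ln(p) = 0.071429 * (-2.639051) = -0.188505
  p = 32/140 = 0.228571; ln(p) = -1.475908; p*ln(p) = 0.228571 * (-1.475908) = -0.337350
  p = 42/140 = 0.300000; ln(p) = -1.203973; p*ln(p) = 0.300000 * (-1.203973) = -0.361192
  p = 17/140 = 0.121429; ln(p) = -2.108426; p*ln(p) = 0.121429 * (-2.108426) = -0.256024
  p = 25/140 = 0.178571; ln(p) = -1.722769; p*ln(p) = 0.178571 * (-1.722769) = -0.307637
  p = 14/140 = 0.100000; ln(p) = -2.302585; p*ln(p) = 0.100000 * (-2.302585) = -0.230259
sum(p*ln(p)) = (-0.188505) + (-0.337350) + (-0.361192) + (-0.256024) + (-0.307637) + (-0.230259) = -1.680967
H' = -(-1.680967) = 1.680967 ≈ 1.6810

1.6810


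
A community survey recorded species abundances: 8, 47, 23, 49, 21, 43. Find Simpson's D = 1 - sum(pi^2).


Total N = 8 + 47 + 23 + 49 + 21 + 43 = 191
Per-species terms:
  p = 8/191 = 0.041885; p^2 = 0.041885^2 = 0.001754
  p = 47/191 = 0.246073; p^2 = 0.246073^2 = 0.060552
  p = 23/191 = 0.120419; p^2 = 0.120419^2 = 0.014501
  p = 49/191 = 0.256545; p^2 = 0.256545^2 = 0.065815
  p = 21/191 = 0.109948; p^2 = 0.109948^2 = 0.012089
  p = 43/191 = 0.225131; p^2 = 0.225131^2 = 0.050684
sum(p^2) = 0.001754 + 0.060552 + 0.014501 + 0.065815 + 0.012089 + 0.050684 = 0.205395
D = 1 - 0.205395 = 0.794605 ≈ 0.7946

0.7946


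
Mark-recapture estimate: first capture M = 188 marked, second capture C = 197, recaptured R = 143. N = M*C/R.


N = M * C / R = 188 * 197 / 143 = 37036 / 143 = 258.99 ≈ 259

259 individuals


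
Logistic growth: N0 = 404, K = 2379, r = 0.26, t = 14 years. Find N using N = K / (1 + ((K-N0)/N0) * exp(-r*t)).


(K - N0)/N0 = (2379 - 404)/404 = 1975/404 = 4.88861
r*t = 0.26 * 14 = 3.64; exp(-3.64) = 0.0262523
4.88861 * 0.0262523 = 0.128337
1 + 0.128337 = 1.12834
N = 2379 / 1.12834 = 2108.41 ≈ 2108

2108


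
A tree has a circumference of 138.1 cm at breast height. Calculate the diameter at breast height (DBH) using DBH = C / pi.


DBH = C / pi = 138.1 / 3.141593 = 43.9586 ≈ 43.96 cm

43.96 cm


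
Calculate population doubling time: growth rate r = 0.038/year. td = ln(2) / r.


td = ln(2) / 0.038 = 0.693147 / 0.038 = 18.2407 ≈ 18.2 years

18.2 years


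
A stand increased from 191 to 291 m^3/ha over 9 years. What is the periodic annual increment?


PAI = (V2 - V1) / period = (291 - 191) / 9 = 100 / 9 = 11.1111 ≈ 11.11 m^3/ha/yr

11.11 m^3/ha/yr


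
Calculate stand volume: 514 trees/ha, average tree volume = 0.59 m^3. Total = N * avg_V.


V_stand = 514 * 0.59 = 303.26 ≈ 303.3 m^3/ha

303.3 m^3/ha


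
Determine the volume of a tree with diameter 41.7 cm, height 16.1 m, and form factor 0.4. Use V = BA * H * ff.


(D/200)^2 = (41.7/200)^2 = 0.2085^2 = 0.04347225
BA = 3.141593 * 0.04347225 = 0.136572 m^2
V = 0.136572 * 16.1 * 0.4 = 0.879524 ≈ 0.880 m^3

0.880 m^3


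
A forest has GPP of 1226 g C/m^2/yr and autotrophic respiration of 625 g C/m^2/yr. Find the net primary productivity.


NPP = GPP - Ra = 1226 - 625 = 601 g C/m^2/yr

601 g C/m^2/yr


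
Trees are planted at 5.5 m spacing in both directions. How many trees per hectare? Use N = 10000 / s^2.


N = 10000 / 5.5^2 = 10000 / 30.25 = 330.579 ≈ 331 trees/ha

331 trees/ha


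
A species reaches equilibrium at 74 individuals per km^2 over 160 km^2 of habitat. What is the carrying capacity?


K = 74 * 160 = 11840 individuals

11840 individuals


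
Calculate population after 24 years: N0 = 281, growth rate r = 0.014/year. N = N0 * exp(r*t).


r*t = 0.014 * 24 = 0.336
exp(0.336) = 1.39934
N = 281 * 1.39934 = 393.215 ≈ 393

393


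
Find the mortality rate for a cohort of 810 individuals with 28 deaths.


Mortality rate = 28 / 810 = 0.034568 ≈ 0.0346

0.0346


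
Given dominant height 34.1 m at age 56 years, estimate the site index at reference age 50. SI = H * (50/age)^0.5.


50/56 = 0.892857
(0.892857)^0.5 = 0.944911
SI = 34.1 * 0.944911 = 32.2215 ≈ 32.2 m

32.2 m


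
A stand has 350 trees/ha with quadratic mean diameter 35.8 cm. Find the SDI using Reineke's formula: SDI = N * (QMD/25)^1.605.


QMD/25 = 35.8/25 = 1.432
(1.432)^1.605 = exp(1.605 * ln(1.432)) = exp(1.605 * 0.359072) = exp(0.576311) = 1.77946
SDI = 350 * 1.77946 = 622.811 ≈ 623

623


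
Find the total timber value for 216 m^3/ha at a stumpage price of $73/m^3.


Value = 216 * 73 = $15768/ha

$15768/ha


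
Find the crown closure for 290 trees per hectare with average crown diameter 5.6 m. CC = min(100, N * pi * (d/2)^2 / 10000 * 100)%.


(d/2)^2 = (5.6/2)^2 = 2.8^2 = 7.84
Crown area = 3.141593 * 7.84 = 24.6301 m^2
N * area / 10000 * 100 = 290 * 24.6301 / 10000 * 100 = 71.4273
CC = min(100, 71.4273) = 71.4273 ≈ 71.4%

71.4%


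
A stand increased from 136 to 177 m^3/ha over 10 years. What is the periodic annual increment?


PAI = (V2 - V1) / period = (177 - 136) / 10 = 41 / 10 = 4.10 m^3/ha/yr

4.10 m^3/ha/yr


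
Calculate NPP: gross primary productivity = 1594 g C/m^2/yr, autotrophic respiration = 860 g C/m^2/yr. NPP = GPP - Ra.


NPP = GPP - Ra = 1594 - 860 = 734 g C/m^2/yr

734 g C/m^2/yr


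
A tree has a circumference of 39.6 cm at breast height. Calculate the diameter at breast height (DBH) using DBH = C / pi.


DBH = C / pi = 39.6 / 3.141593 = 12.6051 ≈ 12.61 cm

12.61 cm


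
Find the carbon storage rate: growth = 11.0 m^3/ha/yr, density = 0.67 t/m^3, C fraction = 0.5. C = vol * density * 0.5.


C = 11.0 * 0.67 * 0.5 = 3.685 ≈ 3.69 t C/ha/yr

3.69 t C/ha/yr


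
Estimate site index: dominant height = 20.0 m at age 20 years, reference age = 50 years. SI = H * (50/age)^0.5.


50/20 = 2.50000
(2.50000)^0.5 = 1.58114
SI = 20.0 * 1.58114 = 31.6228 ≈ 31.6 m

31.6 m


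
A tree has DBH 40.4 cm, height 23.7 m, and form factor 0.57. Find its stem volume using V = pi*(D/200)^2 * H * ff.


(D/200)^2 = (40.4/200)^2 = 0.202^2 = 0.040804
BA = 3.141593 * 0.040804 = 0.128190 m^2
V = 0.128190 * 23.7 * 0.57 = 1.73172 ≈ 1.732 m^3

1.732 m^3


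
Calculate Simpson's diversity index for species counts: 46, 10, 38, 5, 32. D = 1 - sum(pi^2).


Total N = 46 + 10 + 38 + 5 + 32 = 131
Per-species terms:
  p = 46/131 = 0.351145; p^2 = 0.351145^2 = 0.123303
  p = 10/131 = 0.076336; p^2 = 0.076336^2 = 0.005827
  p = 38/131 = 0.290076; p^2 = 0.290076^2 = 0.084144
  p = 5/131 = 0.038168; p^2 = 0.038168^2 = 0.001457
  p = 32/131 = 0.244275; p^2 = 0.244275^2 = 0.059670
sum(p^2) = 0.123303 + 0.005827 + 0.084144 + 0.001457 + 0.059670 = 0.274401
D = 1 - 0.274401 = 0.725599 ≈ 0.7256

0.7256


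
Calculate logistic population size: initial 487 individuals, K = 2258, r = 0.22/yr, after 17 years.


(K - N0)/N0 = (2258 - 487)/487 = 1771/487 = 3.63655
r*t = 0.22 * 17 = 3.74; exp(-3.74) = 0.0237541
3.63655 * 0.0237541 = 0.0863830
1 + 0.0863830 = 1.08638
N = 2258 / 1.08638 = 2078.46 ≈ 2078

2078


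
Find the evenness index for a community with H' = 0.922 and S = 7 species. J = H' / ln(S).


ln(7) = 1.94591
J = H' / ln(S) = 0.922 / 1.94591 = 0.473814 ≈ 0.4738

0.4738


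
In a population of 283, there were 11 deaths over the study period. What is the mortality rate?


Mortality rate = 11 / 283 = 0.038869 ≈ 0.0389

0.0389


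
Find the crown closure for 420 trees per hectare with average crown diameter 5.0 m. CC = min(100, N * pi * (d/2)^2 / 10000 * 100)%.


(d/2)^2 = (5.0/2)^2 = 2.5^2 = 6.25
Crown area = 3.141593 * 6.25 = 19.6350 m^2
N * area / 10000 * 100 = 420 * 19.6350 / 10000 * 100 = 82.4670
CC = min(100, 82.4670) = 82.4670 ≈ 82.5%

82.5%


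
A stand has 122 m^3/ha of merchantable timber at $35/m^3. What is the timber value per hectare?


Value = 122 * 35 = $4270/ha

$4270/ha


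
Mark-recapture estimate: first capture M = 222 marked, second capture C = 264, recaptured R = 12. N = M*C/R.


N = M * C / R = 222 * 264 / 12 = 58608 / 12 = 4884

4884 individuals


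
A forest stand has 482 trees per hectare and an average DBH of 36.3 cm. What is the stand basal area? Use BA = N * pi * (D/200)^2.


(D/200)^2 = (36.3/200)^2 = 0.1815^2 = 0.03294225
Individual BA = 3.141593 * 0.03294225 = 0.103491 m^2
Stand BA = 482 * 0.103491 = 49.8827 ≈ 49.88 m^2/ha

49.88 m^2/ha


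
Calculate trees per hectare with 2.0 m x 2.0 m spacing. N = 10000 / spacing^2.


N = 10000 / 2.0^2 = 10000 / 4 = 2500.00 ≈ 2500 trees/ha

2500 trees/ha


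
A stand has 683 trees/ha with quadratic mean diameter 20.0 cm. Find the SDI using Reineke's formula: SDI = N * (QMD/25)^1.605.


QMD/25 = 20.0/25 = 0.8
(0.8)^1.605 = exp(1.605 * ln(0.8)) = exp(1.605 * (-0.223144)) = exp(-0.358146) = 0.698971
SDI = 683 * 0.698971 = 477.397 ≈ 477

477


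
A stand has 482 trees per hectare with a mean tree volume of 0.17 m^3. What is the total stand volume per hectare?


V_stand = 482 * 0.17 = 81.94 ≈ 81.9 m^3/ha

81.9 m^3/ha


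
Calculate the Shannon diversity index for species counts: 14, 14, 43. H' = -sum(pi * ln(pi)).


Total N = 14 + 14 + 43 = 71
Per-species terms:
  p = 14/71 = 0.197183; ln(p) = -1.623623; p*ln(p) = 0.197183 * (-1.623623) = -0.320151
  p = 14/71 = 0.197183; ln(p) = -1.623623; p*ln(p) = 0.197183 * (-1.623623) = -0.320151
  p = 43/71 = 0.605634; ln(p) = -0.501479; p*ln(p) = 0.605634 * (-0.501479) = -0.303713
sum(p*ln(p)) = (-0.320151) + (-0.320151) + (-0.303713) = -0.944015
H' = -(-0.944015) = 0.944015 ≈ 0.9440

0.9440


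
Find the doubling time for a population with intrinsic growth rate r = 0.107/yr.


td = ln(2) / 0.107 = 0.693147 / 0.107 = 6.47801 ≈ 6.5 years

6.5 years


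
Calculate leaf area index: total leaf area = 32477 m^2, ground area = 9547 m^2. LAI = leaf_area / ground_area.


LAI = 32477 / 9547 = 3.4018 ≈ 3.40

3.40


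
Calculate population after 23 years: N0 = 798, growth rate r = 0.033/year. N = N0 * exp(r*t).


r*t = 0.033 * 23 = 0.759
exp(0.759) = 2.13614
N = 798 * 2.13614 = 1704.64 ≈ 1705

1705


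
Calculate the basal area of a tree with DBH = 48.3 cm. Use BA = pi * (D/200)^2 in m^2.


D/200 = 48.3/200 = 0.2415 m
(D/200)^2 = 0.2415^2 = 0.05832225
BA = 3.141593 * 0.05832225 = 0.183225 ≈ 0.1832 m^2

0.1832 m^2
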